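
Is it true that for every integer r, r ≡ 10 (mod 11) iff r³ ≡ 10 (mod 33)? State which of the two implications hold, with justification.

(⇒) This fails: take r = 21. Then 21 ≡ 10 (mod 11), but 21³ = 9261 ≡ 21 (mod 33), not 10.

(⇐) Conversely, the residues r modulo 33 with r³ ≡ 10 (mod 33) are exactly {10}, and each is ≡ 10 (mod 11).

Only the converse holds.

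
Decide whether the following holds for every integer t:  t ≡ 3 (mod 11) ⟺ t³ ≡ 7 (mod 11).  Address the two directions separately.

(⟹) This fails: take t = 3. Then 3 ≡ 3 (mod 11), but 3³ = 27 ≡ 5 (mod 11), not 7.

(⟸) This fails: take t = 6. Then 6³ = 216 ≡ 7 (mod 11), yet 6 ≡ 6 (mod 11), not 3.

Both directions fail.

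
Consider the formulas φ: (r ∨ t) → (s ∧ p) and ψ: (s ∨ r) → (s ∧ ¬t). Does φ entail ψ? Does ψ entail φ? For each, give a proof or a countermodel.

Neither implication holds.

[⇒] This fails. Under s = T, p = T, t = T, r = F, the left side is true but the right side is false.

[⇐] This fails. Under s = F, p = F, t = T, r = F, the left side is false but the right side is true.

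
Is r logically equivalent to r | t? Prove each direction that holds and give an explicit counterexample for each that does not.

[⇒] Assume the antecedent. If t is true, r | t reduces to true regardless of the other variables. If t is false, the antecedent forces (t = F, r = T), and r | t holds there. Either way r | t holds.

[⇐] This fails. Under t = T, r = F, the left side is false but the right side is true.

Not equivalent: only (⇒) holds.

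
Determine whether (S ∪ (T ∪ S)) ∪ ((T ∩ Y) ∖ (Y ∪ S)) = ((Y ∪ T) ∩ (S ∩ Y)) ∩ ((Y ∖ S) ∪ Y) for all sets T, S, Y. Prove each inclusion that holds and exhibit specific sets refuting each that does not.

(⊆) This inclusion fails. Take T = {1}, S = ∅, Y = ∅; then 1 ∈ (S ∪ (T ∪ S)) ∪ ((T ∩ Y) ∖ (Y ∪ S)) but 1 ∉ ((Y ∪ T) ∩ (S ∩ Y)) ∩ ((Y ∖ S) ∪ Y).

(⊇) Let x ∈ ((Y ∪ T) ∩ (S ∩ Y)) ∩ ((Y ∖ S) ∪ Y). Then either x ∈ S ∩ Y and x ∉ T; or x ∈ T ∩ S ∩ Y. In each case x ∈ (S ∪ (T ∪ S)) ∪ ((T ∩ Y) ∖ (Y ∪ S)), so ((Y ∪ T) ∩ (S ∩ Y)) ∩ ((Y ∖ S) ∪ Y) ⊆ (S ∪ (T ∪ S)) ∪ ((T ∩ Y) ∖ (Y ∪ S)).

Only the reverse inclusion holds.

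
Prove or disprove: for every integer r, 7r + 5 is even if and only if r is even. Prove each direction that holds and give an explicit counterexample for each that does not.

(⇒) This fails: r = 3 gives 7r + 5 = 26, which is even, but 3 is odd, not even.

(⇐) This also fails: r = 4 is even, but 7r + 5 = 33 is odd, not even.

Neither implication holds.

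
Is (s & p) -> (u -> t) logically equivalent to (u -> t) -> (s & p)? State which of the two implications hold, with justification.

(→) This fails. Under t = F, p = F, s = F, u = F, the left side is true but the right side is false.

(←) This fails. Under t = F, p = T, s = T, u = T, the left side is false but the right side is true.

Both directions fail.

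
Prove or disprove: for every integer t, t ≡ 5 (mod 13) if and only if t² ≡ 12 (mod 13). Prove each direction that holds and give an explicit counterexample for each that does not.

Only the forward direction holds.

Forward direction. Suppose t ≡ 5 (mod 13). Write t = 13j + 5. Then (13j + 5)² = 169j² + 130j + 25 = 13(13j² + 10j + 1) + 12, so t² ≡ 12 (mod 13).

Converse. This fails: take t = 8. Then 8² = 64 ≡ 12 (mod 13), yet 8 ≡ 8 (mod 13), not 5.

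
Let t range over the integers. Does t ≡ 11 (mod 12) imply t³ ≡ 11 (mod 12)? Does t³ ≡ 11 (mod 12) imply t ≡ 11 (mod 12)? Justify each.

Both directions hold; the statement is true.

(⟹) Suppose t ≡ 11 (mod 12). Write t = 12j + 11. Then (12j + 11)³ = 1728j³ + 4752j² + 4356j + 1331 = 12(144j³ + 396j² + 363j + 110) + 11, so t³ ≡ 11 (mod 12).

(⟸) For the converse, argue contrapositively. If t ≢ 11 (mod 12), then t is congruent to one of 0, 1, 2, 3, 4, 5, 6, 7, 8, 9, 10 modulo 12, and these give t³ ≡ 0, 1, 8, 3, 4, 5, 0, 7, 8, 9, 4 respectively — never 11.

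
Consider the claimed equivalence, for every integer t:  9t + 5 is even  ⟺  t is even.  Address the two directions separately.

Both directions fail.

(→) This fails: t = 5 gives 9t + 5 = 50, which is even, but 5 is odd, not even.

(←) This also fails: t = 2 is even, but 9t + 5 = 23 is odd, not even.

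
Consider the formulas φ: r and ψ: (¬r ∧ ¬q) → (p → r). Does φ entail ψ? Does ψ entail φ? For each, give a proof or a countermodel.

(→) Assume the antecedent. If q is true, (¬r ∧ ¬q) → (p → r) reduces to true regardless of the other variables. If q is false, the antecedent forces (q = F, p = F, r = T) or (q = F, p = T, r = T), and (¬r ∧ ¬q) → (p → r) holds there. Either way (¬r ∧ ¬q) → (p → r) holds.

(←) This fails. Under q = F, p = F, r = F, the left side is false but the right side is true.

Only the forward direction holds.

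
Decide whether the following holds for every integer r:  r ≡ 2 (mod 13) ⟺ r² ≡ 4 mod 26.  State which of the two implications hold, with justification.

(⟹) This fails: take r = 15. Then 15 ≡ 2 (mod 13), but 15² = 225 ≡ 17 (mod 26), not 4.

(⟸) This fails: take r = 24. Then 24² = 576 ≡ 4 (mod 26), yet 24 ≡ 11 (mod 13), not 2.

(⇒) fails and (⇐) fails.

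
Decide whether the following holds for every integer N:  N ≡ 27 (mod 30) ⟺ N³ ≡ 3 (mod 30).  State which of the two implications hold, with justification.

Both directions hold; the statement is true.

Forward direction. Suppose N ≡ 27 (mod 30). Write N = 30j + 27. Then (30j + 27)³ = 27000j³ + 72900j² + 65610j + 19683 = 30(900j³ + 2430j² + 2187j + 656) + 3, so N³ ≡ 3 (mod 30).

Converse. Suppose N³ ≡ 3 (mod 30). The only residue r in {0, …, 29} with r³ ≡ 3 (mod 30) is r = 27, so N ≡ 27 (mod 30).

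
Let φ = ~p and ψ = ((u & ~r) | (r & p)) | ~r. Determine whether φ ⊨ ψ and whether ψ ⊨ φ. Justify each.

(⇒) fails and (⇐) fails.

(⟹) This fails. Under r = T, u = F, p = F, the left side is true but the right side is false.

(⟸) This fails. Under r = F, u = F, p = T, the left side is false but the right side is true.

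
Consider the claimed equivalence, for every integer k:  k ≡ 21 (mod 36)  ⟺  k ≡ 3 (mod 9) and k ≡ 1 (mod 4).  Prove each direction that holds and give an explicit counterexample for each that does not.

(⇒) Suppose k ≡ 21 (mod 36); write k = 36j + 21. Since 9 ∣ 36, reducing mod 9 gives k ≡ 21 ≡ 3 (mod 9); since 4 ∣ 36, reducing mod 4 gives k ≡ 21 ≡ 1 (mod 4).

(⇐) Conversely, if k ≡ 3 (mod 9) and k ≡ 1 (mod 4), then by the Chinese remainder theorem k ≡ 21 (mod 36). This is exactly k ≡ 21 (mod 36).

Both directions hold; the statement is true.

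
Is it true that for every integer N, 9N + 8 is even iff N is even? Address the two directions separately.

Both directions hold.

[⇐] Suppose N is even; write N = 2j. Then 9N + 8 = 9·(2j) + 8 = 2·9j + 8, which is even.

[⇒] Suppose 9N + 8 is even. Since 9 is odd, 9N and N have the same parity, so 9N + 8 ≡ N + 8 (mod 2). As 8 is even, 9N + 8 is even exactly when N is even. Thus N is even.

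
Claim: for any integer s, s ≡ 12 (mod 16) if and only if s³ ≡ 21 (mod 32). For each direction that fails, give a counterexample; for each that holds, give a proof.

(⇒) This fails: take s = 12. Then 12 ≡ 12 (mod 16), but 12³ = 1728 ≡ 0 (mod 32), not 21.

(⇐) This fails: take s = 13. Then 13³ = 2197 ≡ 21 (mod 32), yet 13 ≡ 13 (mod 16), not 12.

Both directions fail.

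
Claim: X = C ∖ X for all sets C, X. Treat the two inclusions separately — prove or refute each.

Both inclusions fail.

(⊆) This inclusion fails. Take C = ∅, X = {1}; then 1 ∈ X but 1 ∉ C ∖ X.

(⊇) This inclusion fails. Take C = {1}, X = ∅; then 1 ∈ C ∖ X but 1 ∉ X.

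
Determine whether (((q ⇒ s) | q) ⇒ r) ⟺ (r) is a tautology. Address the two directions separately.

Both directions hold.

(→) Assume the antecedent. If r is true, r reduces to true regardless of the other variables. If r is false, the antecedent cannot hold. Either way r holds.

(←) Assume the antecedent. If r is true, ((q ⇒ s) | q) ⇒ r reduces to true regardless of the other variables. If r is false, the antecedent cannot hold. Either way ((q ⇒ s) | q) ⇒ r holds.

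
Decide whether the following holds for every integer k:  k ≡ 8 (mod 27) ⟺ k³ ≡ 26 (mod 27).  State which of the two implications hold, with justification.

(⇒) Suppose k ≡ 8 (mod 27). Write k = 27j + 8. Then (27j + 8)³ = 19683j³ + 17496j² + 5184j + 512 = 27(729j³ + 648j² + 192j + 18) + 26, so k³ ≡ 26 (mod 27).

(⇐) This fails: take k = 17. Then 17³ = 4913 ≡ 26 (mod 27), yet 17 ≡ 17 (mod 27), not 8.

The forward direction holds; the converse fails.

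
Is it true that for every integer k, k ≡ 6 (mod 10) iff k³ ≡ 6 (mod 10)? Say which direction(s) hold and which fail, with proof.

Equivalent; both directions hold.

(⟹) Suppose k ≡ 6 (mod 10). Write k = 10j + 6. Then (10j + 6)³ = 1000j³ + 1800j² + 1080j + 216 = 10(100j³ + 180j² + 108j + 21) + 6, so k³ ≡ 6 (mod 10).

(⟸) Conversely, suppose k³ ≡ 6 (mod 10). The only residue r in {0, …, 9} with r³ ≡ 6 (mod 10) is r = 6, so k ≡ 6 (mod 10).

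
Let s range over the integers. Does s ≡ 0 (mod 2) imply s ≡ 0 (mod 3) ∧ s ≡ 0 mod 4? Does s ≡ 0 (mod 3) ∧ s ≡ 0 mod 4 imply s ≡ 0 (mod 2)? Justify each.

Only the reverse direction holds.

(⇒) This fails: s = 2 gives 2 ≡ 0 (mod 2) but 2 ≡ 2 (mod 3), so the conjunction on the right does not hold.

(⇐) Conversely, if s ≡ 0 (mod 3) and s ≡ 0 (mod 4), then by the Chinese remainder theorem s ≡ 0 (mod 12). Since 0 ≡ 0 (mod 2) and 2 ∣ 12, we get s ≡ 0 (mod 2).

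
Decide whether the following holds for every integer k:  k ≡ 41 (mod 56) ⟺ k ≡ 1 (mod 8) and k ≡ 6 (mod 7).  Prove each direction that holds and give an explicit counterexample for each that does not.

[⇒] Suppose k ≡ 41 (mod 56); write k = 56j + 41. Since 8 ∣ 56, reducing mod 8 gives k ≡ 41 ≡ 1 (mod 8); since 7 ∣ 56, reducing mod 7 gives k ≡ 41 ≡ 6 (mod 7).

[⇐] Conversely, if k ≡ 1 (mod 8) and k ≡ 6 (mod 7), then by the Chinese remainder theorem k ≡ 41 (mod 56). This is exactly k ≡ 41 (mod 56).

The biconditional holds.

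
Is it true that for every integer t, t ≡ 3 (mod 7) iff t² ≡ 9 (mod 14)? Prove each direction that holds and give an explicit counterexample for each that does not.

Neither implication holds.

(⇒) This fails: take t = 10. Then 10 ≡ 3 (mod 7), but 10² = 100 ≡ 2 (mod 14), not 9.

(⇐) This fails: take t = 11. Then 11² = 121 ≡ 9 (mod 14), yet 11 ≡ 4 (mod 7), not 3.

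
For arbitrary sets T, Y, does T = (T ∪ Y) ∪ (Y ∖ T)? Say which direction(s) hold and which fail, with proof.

(⊆) Let x ∈ T. Then either x ∈ T and x ∉ Y; or x ∈ T ∩ Y. In each case x ∈ (T ∪ Y) ∪ (Y ∖ T), so T ⊆ (T ∪ Y) ∪ (Y ∖ T).

(⊇) This inclusion fails. Take T = ∅, Y = {1}; then 1 ∈ (T ∪ Y) ∪ (Y ∖ T) but 1 ∉ T.

Only the forward inclusion holds.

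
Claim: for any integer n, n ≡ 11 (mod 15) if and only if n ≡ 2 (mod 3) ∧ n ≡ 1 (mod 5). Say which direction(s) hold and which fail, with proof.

Converse. If n ≡ 2 (mod 3) and n ≡ 1 (mod 5), then by the Chinese remainder theorem n ≡ 11 (mod 15). This is exactly n ≡ 11 (mod 15).

Forward direction. Suppose n ≡ 11 (mod 15); write n = 15j + 11. Since 3 ∣ 15, reducing mod 3 gives n ≡ 11 ≡ 2 (mod 3); since 5 ∣ 15, reducing mod 5 gives n ≡ 11 ≡ 1 (mod 5).

Both implications hold.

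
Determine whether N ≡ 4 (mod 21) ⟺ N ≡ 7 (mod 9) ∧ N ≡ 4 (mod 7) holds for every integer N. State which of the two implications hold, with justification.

Only the converse holds.

[⇐] If N ≡ 7 (mod 9) and N ≡ 4 (mod 7), then by the Chinese remainder theorem N ≡ 25 (mod 63). Since 25 ≡ 4 (mod 21) and 21 ∣ 63, we get N ≡ 4 (mod 21).

[⇒] This fails: N = 4 gives 4 ≡ 4 (mod 21) but 4 ≡ 4 (mod 9), so the conjunction on the right does not hold.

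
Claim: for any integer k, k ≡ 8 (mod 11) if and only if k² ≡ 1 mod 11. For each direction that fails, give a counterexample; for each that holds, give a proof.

(⟹) This fails: take k = 8. Then 8 ≡ 8 (mod 11), but 8² = 64 ≡ 9 (mod 11), not 1.

(⟸) This fails: take k = 1. Then 1² = 1 ≡ 1 (mod 11), yet 1 ≡ 1 (mod 11), not 8.

Neither implication holds.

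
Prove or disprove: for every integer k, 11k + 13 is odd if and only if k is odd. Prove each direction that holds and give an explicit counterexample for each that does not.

(⟹) This fails: k = 6 gives 11k + 13 = 79, which is odd, but 6 is even, not odd.

(⟸) This also fails: k = 5 is odd, but 11k + 13 = 68 is even, not odd.

Neither direction holds.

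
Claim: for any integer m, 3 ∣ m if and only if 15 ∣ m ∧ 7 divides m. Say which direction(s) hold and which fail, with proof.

(⇒) This fails: take m = 3. Certainly 3 ∣ 3, but 15 ∤ 3.

(⇐) Suppose 15 ∣ m and 7 ∣ m. Any common multiple of 15 and 7 is a multiple of their lcm; here gcd(15, 7) = 1, so lcm(15, 7) = 15·7 = 105, so 105 ∣ m. Since 3 ∣ 105, it follows that 3 ∣ m.

The forward direction fails; the converse holds.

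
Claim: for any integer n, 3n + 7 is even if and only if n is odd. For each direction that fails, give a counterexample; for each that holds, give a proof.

The biconditional holds.

[⇐] Suppose n is odd; write n = 2j + 1. Then 3n + 7 = 3·(2j + 1) + 7 = 2·3j + 10, which is even.

[⇒] Suppose 3n + 7 is even. Since 3 is odd, 3n and n have the same parity, so 3n + 7 ≡ n + 7 (mod 2). As 7 is odd, 3n + 7 is even exactly when n is odd. Thus n is odd.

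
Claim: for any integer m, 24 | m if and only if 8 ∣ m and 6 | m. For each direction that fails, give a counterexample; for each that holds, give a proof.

The biconditional holds.

(←) Suppose 8 ∣ m and 6 ∣ m. Any common multiple of 8 and 6 is a multiple of their lcm; here lcm(8, 6) = 8·6/gcd(8, 6) = 48/2 = 24, so 24 ∣ m.

(→) If 24 ∣ m, write m = 24q. Since 24 = 3·8, m = 8·(3q), so 8 ∣ m; and since 24 = 4·6, m = 6·(4q), so 6 ∣ m.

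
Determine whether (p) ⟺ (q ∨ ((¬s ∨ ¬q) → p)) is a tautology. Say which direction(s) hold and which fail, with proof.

(⇒) holds; (⇐) fails.

(→) Assume the antecedent. If s is true, the antecedent forces (s = T, q = F, p = T) or (s = T, q = T, p = T), and q ∨ ((¬s ∨ ¬q) → p) holds there. If s is false, the antecedent forces (s = F, q = F, p = T) or (s = F, q = T, p = T), and q ∨ ((¬s ∨ ¬q) → p) holds there. Either way q ∨ ((¬s ∨ ¬q) → p) holds.

(←) This fails. Under s = F, q = T, p = F, the left side is false but the right side is true.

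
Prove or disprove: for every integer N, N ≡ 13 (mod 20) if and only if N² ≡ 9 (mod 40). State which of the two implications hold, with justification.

(→) Suppose N ≡ 13 (mod 20). Working modulo 40, N ∈ {13, 33}; for each such r, r² ≡ 9 (mod 40).

(←) This fails: take N = 3. Then 3² = 9 ≡ 9 (mod 40), yet 3 ≡ 3 (mod 20), not 13.

Only the forward implication holds.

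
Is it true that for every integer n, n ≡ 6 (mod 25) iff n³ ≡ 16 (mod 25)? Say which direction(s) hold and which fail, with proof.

(⇒) Suppose n ≡ 6 (mod 25). Write n = 25j + 6. Then (25j + 6)³ = 15625j³ + 11250j² + 2700j + 216 = 25(625j³ + 450j² + 108j + 8) + 16, so n³ ≡ 16 (mod 25).

(⇐) Conversely, suppose n³ ≡ 16 (mod 25). The only residue r in {0, …, 24} with r³ ≡ 16 (mod 25) is r = 6, so n ≡ 6 (mod 25).

The biconditional holds.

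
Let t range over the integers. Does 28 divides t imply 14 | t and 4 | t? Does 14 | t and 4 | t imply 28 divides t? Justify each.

(←) Suppose 14 ∣ t and 4 ∣ t. Any common multiple of 14 and 4 is a multiple of their lcm; here lcm(14, 4) = 14·4/gcd(14, 4) = 56/2 = 28, so 28 ∣ t.

(→) If 28 ∣ t, write t = 28q. Since 28 = 2·14, t = 14·(2q), so 14 ∣ t; and since 28 = 7·4, t = 4·(7q), so 4 ∣ t.

Both directions hold.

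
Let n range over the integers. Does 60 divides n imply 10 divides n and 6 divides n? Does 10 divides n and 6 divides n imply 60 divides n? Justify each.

Not equivalent: only (⇒) holds.

(⟹) If 60 ∣ n, write n = 60q. Since 60 = 6·10, n = 10·(6q), so 10 ∣ n; and since 60 = 10·6, n = 6·(10q), so 6 ∣ n.

(⟸) This fails: take n = 30. Both 10 ∣ 30 and 6 ∣ 30, yet 30 is not a multiple of 60 (since 30 = 0·60 + 30), so 60 ∤ 30.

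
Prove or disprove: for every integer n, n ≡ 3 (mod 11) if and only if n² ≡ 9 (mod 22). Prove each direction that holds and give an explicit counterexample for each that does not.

(⇒) fails and (⇐) fails.

(→) This fails: take n = 14. Then 14 ≡ 3 (mod 11), but 14² = 196 ≡ 20 (mod 22), not 9.

(←) This fails: take n = 19. Then 19² = 361 ≡ 9 (mod 22), yet 19 ≡ 8 (mod 11), not 3.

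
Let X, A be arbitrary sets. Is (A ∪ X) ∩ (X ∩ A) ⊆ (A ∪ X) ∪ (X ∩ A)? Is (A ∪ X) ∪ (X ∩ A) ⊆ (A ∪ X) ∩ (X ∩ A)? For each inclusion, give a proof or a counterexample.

The sets are not equal: only the forward inclusion holds.

(⊆) Let x ∈ (A ∪ X) ∩ (X ∩ A). Then x ∈ X ∩ A, from which x ∈ (A ∪ X) ∪ (X ∩ A).

(⊇) This inclusion fails. Take X = {1}, A = ∅; then 1 ∈ (A ∪ X) ∪ (X ∩ A) but 1 ∉ (A ∪ X) ∩ (X ∩ A).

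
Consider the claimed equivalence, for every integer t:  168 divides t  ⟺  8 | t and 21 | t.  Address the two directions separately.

(⟹) If 168 ∣ t, write t = 168q. Since 168 = 21·8, t = 8·(21q), so 8 ∣ t; and since 168 = 8·21, t = 21·(8q), so 21 ∣ t.

(⟸) Suppose 8 ∣ t and 21 ∣ t. Any common multiple of 8 and 21 is a multiple of their lcm; here gcd(8, 21) = 1, so lcm(8, 21) = 8·21 = 168, so 168 ∣ t.

Equivalent; both directions hold.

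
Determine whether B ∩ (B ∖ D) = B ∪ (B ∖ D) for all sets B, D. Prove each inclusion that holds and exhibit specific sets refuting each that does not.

Only the forward inclusion holds.

(⊆) Let x ∈ B ∩ (B ∖ D). Then x ∈ B and x ∉ D, from which x ∈ B ∪ (B ∖ D).

(⊇) This inclusion fails. Take B = {1}, D = {1}; then 1 ∈ B ∪ (B ∖ D) but 1 ∉ B ∩ (B ∖ D).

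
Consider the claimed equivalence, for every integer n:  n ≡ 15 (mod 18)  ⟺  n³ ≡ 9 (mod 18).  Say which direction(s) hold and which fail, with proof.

(⟹) Suppose n ≡ 15 (mod 18). Write n = 18j + 15. Then (18j + 15)³ = 5832j³ + 14580j² + 12150j + 3375 = 18(324j³ + 810j² + 675j + 187) + 9, so n³ ≡ 9 (mod 18).

(⟸) This fails: take n = 3. Then 3³ = 27 ≡ 9 (mod 18), yet 3 ≡ 3 (mod 18), not 15.

The forward direction holds; the converse fails.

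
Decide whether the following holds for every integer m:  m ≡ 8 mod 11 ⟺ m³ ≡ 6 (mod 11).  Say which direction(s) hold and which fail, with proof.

(⟸) For the converse, argue contrapositively. If m ≢ 8 (mod 11), then m is congruent to one of 0, 1, 2, 3, 4, 5, 6, 7, 9, 10 modulo 11, and these give m³ ≡ 0, 1, 8, 5, 9, 4, 7, 2, 3, 10 respectively — never 6.

(⟹) Suppose m ≡ 8 mod 11. Write m = 11j + 8. Then (11j + 8)³ = 1331j³ + 2904j² + 2112j + 512 = 11(121j³ + 264j² + 192j + 46) + 6, so m³ ≡ 6 (mod 11).

Both directions hold.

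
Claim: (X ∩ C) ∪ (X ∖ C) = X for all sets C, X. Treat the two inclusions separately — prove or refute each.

Both inclusions hold.

Forward inclusion. Let x ∈ (X ∩ C) ∪ (X ∖ C). Then either x ∈ X and x ∉ C; or x ∈ C ∩ X. In each case x ∈ X, so (X ∩ C) ∪ (X ∖ C) ⊆ X.

Reverse inclusion. Let x ∈ X. Then either x ∈ X and x ∉ C; or x ∈ C ∩ X. In each case x ∈ (X ∩ C) ∪ (X ∖ C), so X ⊆ (X ∩ C) ∪ (X ∖ C).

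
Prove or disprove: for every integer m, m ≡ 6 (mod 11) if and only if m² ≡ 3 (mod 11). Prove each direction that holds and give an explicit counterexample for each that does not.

(⟹) Suppose m ≡ 6 (mod 11). Write m = 11j + 6. Then (11j + 6)² = 121j² + 132j + 36 = 11(11j² + 12j + 3) + 3, so m² ≡ 3 (mod 11).

(⟸) This fails: take m = 5. Then 5² = 25 ≡ 3 (mod 11), yet 5 ≡ 5 (mod 11), not 6.

The forward direction holds; the converse fails.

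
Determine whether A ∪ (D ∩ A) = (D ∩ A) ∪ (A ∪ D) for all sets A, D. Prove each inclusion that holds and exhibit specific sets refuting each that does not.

The sets are not equal: only the forward inclusion holds.

(⊆) Let x ∈ A ∪ (D ∩ A). Then either x ∈ A and x ∉ D; or x ∈ A ∩ D. In each case x ∈ (D ∩ A) ∪ (A ∪ D), so A ∪ (D ∩ A) ⊆ (D ∩ A) ∪ (A ∪ D).

(⊇) This inclusion fails. Take A = ∅, D = {1}; then 1 ∈ (D ∩ A) ∪ (A ∪ D) but 1 ∉ A ∪ (D ∩ A).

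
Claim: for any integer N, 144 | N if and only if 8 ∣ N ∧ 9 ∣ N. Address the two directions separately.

The forward direction holds; the converse fails.

(⟹) If 144 ∣ N, write N = 144q. Since 144 = 18·8, N = 8·(18q), so 8 ∣ N; and since 144 = 16·9, N = 9·(16q), so 9 ∣ N.

(⟸) This fails: take N = 72. Both 8 ∣ 72 and 9 ∣ 72, yet 72 is not a multiple of 144 (since 72 = 0·144 + 72), so 144 ∤ 72.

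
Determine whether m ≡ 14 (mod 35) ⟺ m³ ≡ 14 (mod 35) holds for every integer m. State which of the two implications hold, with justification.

The biconditional holds.

(←) Suppose m³ ≡ 14 (mod 35). The only residue r in {0, …, 34} with r³ ≡ 14 (mod 35) is r = 14, so m ≡ 14 (mod 35).

(→) Suppose m ≡ 14 (mod 35). Write m = 35j + 14. Then (35j + 14)³ = 42875j³ + 51450j² + 20580j + 2744 = 35(1225j³ + 1470j² + 588j + 78) + 14, so m³ ≡ 14 (mod 35).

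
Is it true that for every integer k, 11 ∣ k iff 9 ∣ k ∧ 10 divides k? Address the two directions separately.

[⇒] This fails: take k = 11. Certainly 11 ∣ 11, but 9 ∤ 11.

[⇐] This fails: take k = 90. Both 9 ∣ 90 and 10 ∣ 90, yet 90 is not a multiple of 11 (since 90 = 8·11 + 2), so 11 ∤ 90.

Neither implication holds.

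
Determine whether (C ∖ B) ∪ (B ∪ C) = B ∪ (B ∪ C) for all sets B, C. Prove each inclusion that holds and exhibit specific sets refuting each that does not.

The two sets are equal.

(⟹) Let x ∈ (C ∖ B) ∪ (B ∪ C). Then either x ∈ B and x ∉ C; or x ∈ C and x ∉ B; or x ∈ B ∩ C. In each case x ∈ B ∪ (B ∪ C), so (C ∖ B) ∪ (B ∪ C) ⊆ B ∪ (B ∪ C).

(⟸) Let x ∈ B ∪ (B ∪ C). Then either x ∈ B and x ∉ C; or x ∈ C and x ∉ B; or x ∈ B ∩ C. In each case x ∈ (C ∖ B) ∪ (B ∪ C), so B ∪ (B ∪ C) ⊆ (C ∖ B) ∪ (B ∪ C).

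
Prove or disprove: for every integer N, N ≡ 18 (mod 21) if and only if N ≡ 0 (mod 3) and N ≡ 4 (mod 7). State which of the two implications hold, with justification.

Equivalent; both directions hold.

Forward direction. Suppose N ≡ 18 (mod 21); write N = 21j + 18. Since 3 ∣ 21, reducing mod 3 gives N ≡ 18 ≡ 0 (mod 3); since 7 ∣ 21, reducing mod 7 gives N ≡ 18 ≡ 4 (mod 7).

Converse. If N ≡ 0 (mod 3) and N ≡ 4 (mod 7), then by the Chinese remainder theorem N ≡ 18 (mod 21). This is exactly N ≡ 18 (mod 21).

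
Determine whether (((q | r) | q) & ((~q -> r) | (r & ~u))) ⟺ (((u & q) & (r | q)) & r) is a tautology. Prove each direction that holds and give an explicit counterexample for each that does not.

(→) This fails. Under q = T, u = F, r = F, the left side is true but the right side is false.

(←) Assume the antecedent. If q is true, the consequent reduces to true regardless of the other variables. If q is false, the antecedent cannot hold. Either way the consequent holds.

Only the converse holds.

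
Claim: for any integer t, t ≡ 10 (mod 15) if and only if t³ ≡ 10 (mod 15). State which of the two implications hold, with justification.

(⇐) Suppose t³ ≡ 10 (mod 15). The only residue r in {0, …, 14} with r³ ≡ 10 (mod 15) is r = 10, so t ≡ 10 (mod 15).

(⇒) Suppose t ≡ 10 (mod 15). Write t = 15j + 10. Then (15j + 10)³ = 3375j³ + 6750j² + 4500j + 1000 = 15(225j³ + 450j² + 300j + 66) + 10, so t³ ≡ 10 (mod 15).

Both implications hold.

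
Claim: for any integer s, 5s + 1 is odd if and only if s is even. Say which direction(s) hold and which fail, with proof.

Forward direction. Suppose 5s + 1 is odd. Since 5 is odd, 5s and s have the same parity, so 5s + 1 ≡ s + 1 (mod 2). As 1 is odd, 5s + 1 is odd exactly when s is even. Thus s is even.

Converse. Suppose s is even; write s = 2j. Then 5s + 1 = 5·(2j) + 1 = 2·5j + 1, which is odd.

Both directions hold; the statement is true.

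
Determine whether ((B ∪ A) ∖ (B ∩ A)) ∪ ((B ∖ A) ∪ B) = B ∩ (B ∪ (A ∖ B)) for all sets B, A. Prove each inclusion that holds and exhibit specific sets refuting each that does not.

The sets are not equal: only the reverse inclusion holds.

(⊆) This inclusion fails. Take B = ∅, A = {1}; then 1 ∈ ((B ∪ A) ∖ (B ∩ A)) ∪ ((B ∖ A) ∪ B) but 1 ∉ B ∩ (B ∪ (A ∖ B)).

(⊇) Let x ∈ B ∩ (B ∪ (A ∖ B)). Then either x ∈ B and x ∉ A; or x ∈ B ∩ A. In each case x ∈ ((B ∪ A) ∖ (B ∩ A)) ∪ ((B ∖ A) ∪ B), so B ∩ (B ∪ (A ∖ B)) ⊆ ((B ∪ A) ∖ (B ∩ A)) ∪ ((B ∖ A) ∪ B).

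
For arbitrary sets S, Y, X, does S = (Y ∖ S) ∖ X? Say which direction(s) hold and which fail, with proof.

Neither inclusion holds.

(⟹) This inclusion fails. Take S = {1}, Y = ∅, X = ∅; then 1 ∈ S but 1 ∉ (Y ∖ S) ∖ X.

(⟸) This inclusion fails. Take S = ∅, Y = {1}, X = ∅; then 1 ∈ (Y ∖ S) ∖ X but 1 ∉ S.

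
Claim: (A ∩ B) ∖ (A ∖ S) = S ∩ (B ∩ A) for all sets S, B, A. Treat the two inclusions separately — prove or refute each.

Both inclusions hold.

Reverse inclusion. Let x ∈ S ∩ (B ∩ A). Then x ∈ S ∩ B ∩ A, from which x ∈ (A ∩ B) ∖ (A ∖ S).

Forward inclusion. Let x ∈ (A ∩ B) ∖ (A ∖ S). Then x ∈ S ∩ B ∩ A, from which x ∈ S ∩ (B ∩ A).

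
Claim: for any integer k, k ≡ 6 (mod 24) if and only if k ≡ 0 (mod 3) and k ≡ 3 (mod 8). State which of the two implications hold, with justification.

Neither implication holds.

(⟹) This fails: k = 6 gives 6 ≡ 6 (mod 24) but 6 ≡ 6 (mod 8), so the conjunction on the right does not hold.

(⟸) This fails: k = 3 satisfies both congruences on the right (3 ≡ 0 mod 3 and 3 ≡ 3 mod 8) yet 3 ≡ 3 (mod 24), not 6.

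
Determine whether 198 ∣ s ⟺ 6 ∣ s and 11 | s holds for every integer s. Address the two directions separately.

Only the forward direction holds.

(⇒) If 198 ∣ s, write s = 198q. Since 198 = 33·6, s = 6·(33q), so 6 ∣ s; and since 198 = 18·11, s = 11·(18q), so 11 ∣ s.

(⇐) This fails: take s = 66. Both 6 ∣ 66 and 11 ∣ 66, yet 66 is not a multiple of 198 (since 66 = 0·198 + 66), so 198 ∤ 66.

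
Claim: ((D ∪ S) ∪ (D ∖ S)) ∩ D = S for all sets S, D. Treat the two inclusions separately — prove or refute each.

(⟹) This inclusion fails. Take S = ∅, D = {1}; then 1 ∈ ((D ∪ S) ∪ (D ∖ S)) ∩ D but 1 ∉ S.

(⟸) This inclusion fails. Take S = {1}, D = ∅; then 1 ∈ S but 1 ∉ ((D ∪ S) ∪ (D ∖ S)) ∩ D.

(⊆) fails and (⊇) fails.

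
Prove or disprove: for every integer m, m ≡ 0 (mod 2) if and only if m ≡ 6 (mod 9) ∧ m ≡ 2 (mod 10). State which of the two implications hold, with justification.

The forward direction fails; the converse holds.

(→) This fails: m = 0 gives 0 ≡ 0 (mod 2) but 0 ≡ 0 (mod 9), so the conjunction on the right does not hold.

(←) Conversely, if m ≡ 6 (mod 9) and m ≡ 2 (mod 10), then by the Chinese remainder theorem m ≡ 42 (mod 90). Since 42 ≡ 0 (mod 2) and 2 ∣ 90, we get m ≡ 0 (mod 2).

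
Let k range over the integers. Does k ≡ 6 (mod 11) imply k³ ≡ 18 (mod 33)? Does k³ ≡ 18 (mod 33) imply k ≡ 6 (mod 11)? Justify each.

Only the reverse direction holds.

Forward direction. This fails: take k = 17. Then 17 ≡ 6 (mod 11), but 17³ = 4913 ≡ 29 (mod 33), not 18.

Converse. The residues r modulo 33 with r³ ≡ 18 (mod 33) are exactly {6}, and each is ≡ 6 (mod 11).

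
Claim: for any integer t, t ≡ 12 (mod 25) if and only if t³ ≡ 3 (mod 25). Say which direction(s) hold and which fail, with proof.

Both directions hold; the statement is true.

(⟹) Suppose t ≡ 12 (mod 25). Write t = 25j + 12. Then (25j + 12)³ = 15625j³ + 22500j² + 10800j + 1728 = 25(625j³ + 900j² + 432j + 69) + 3, so t³ ≡ 3 (mod 25).

(⟸) Conversely, suppose t³ ≡ 3 (mod 25). The only residue r in {0, …, 24} with r³ ≡ 3 (mod 25) is r = 12, so t ≡ 12 (mod 25).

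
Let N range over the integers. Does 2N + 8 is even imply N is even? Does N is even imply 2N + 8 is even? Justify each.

Not equivalent: only (⇐) holds.

(⟹) This fails: take N = 1. Then 2N + 8 = 10, which is even, yet N = 1 is odd, not even.

(⟸) Suppose N is even. Since 2 is even, 2N is even for every N, so 2N + 8 has the same parity as 8, which is even. Hence 2N + 8 is even.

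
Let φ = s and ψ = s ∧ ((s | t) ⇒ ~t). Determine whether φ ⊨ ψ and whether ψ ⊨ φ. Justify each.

Only the converse holds.

(⟹) This fails. Under t = T, s = T, the left side is true but the right side is false.

(⟸) Assume the antecedent. If t is true, the antecedent cannot hold. If t is false, the antecedent forces (t = F, s = T), and s holds there. Either way s holds.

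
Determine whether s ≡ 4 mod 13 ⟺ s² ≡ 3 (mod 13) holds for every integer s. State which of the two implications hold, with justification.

(→) Suppose s ≡ 4 mod 13. Write s = 13j + 4. Then (13j + 4)² = 169j² + 104j + 16 = 13(13j² + 8j + 1) + 3, so s² ≡ 3 (mod 13).

(←) This fails: take s = 9. Then 9² = 81 ≡ 3 (mod 13), yet 9 ≡ 9 (mod 13), not 4.

(⇒) holds; (⇐) fails.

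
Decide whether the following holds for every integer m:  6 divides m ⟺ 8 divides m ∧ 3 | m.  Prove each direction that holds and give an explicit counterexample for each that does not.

The forward direction fails; the converse holds.

(→) This fails: take m = 6. Certainly 6 ∣ 6, but 8 ∤ 6.

(←) Suppose 8 ∣ m and 3 ∣ m. Any common multiple of 8 and 3 is a multiple of their lcm; here gcd(8, 3) = 1, so lcm(8, 3) = 8·3 = 24, so 24 ∣ m. Since 6 ∣ 24, it follows that 6 ∣ m.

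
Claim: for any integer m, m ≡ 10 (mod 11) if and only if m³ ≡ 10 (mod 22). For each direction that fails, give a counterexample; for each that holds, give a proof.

Forward direction. This fails: take m = 21. Then 21 ≡ 10 (mod 11), but 21³ = 9261 ≡ 21 (mod 22), not 10.

Converse. The residues r modulo 22 with r³ ≡ 10 (mod 22) are exactly {10}, and each is ≡ 10 (mod 11).

(⇒) fails; (⇐) holds.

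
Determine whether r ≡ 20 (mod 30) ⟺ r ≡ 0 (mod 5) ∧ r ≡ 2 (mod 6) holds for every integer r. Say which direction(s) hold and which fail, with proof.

Forward direction. Suppose r ≡ 20 (mod 30); write r = 30j + 20. Since 5 ∣ 30, reducing mod 5 gives r ≡ 20 ≡ 0 (mod 5); since 6 ∣ 30, reducing mod 6 gives r ≡ 20 ≡ 2 (mod 6).

Converse. If r ≡ 0 (mod 5) and r ≡ 2 (mod 6), then by the Chinese remainder theorem r ≡ 20 (mod 30). This is exactly r ≡ 20 (mod 30).

Equivalent; both directions hold.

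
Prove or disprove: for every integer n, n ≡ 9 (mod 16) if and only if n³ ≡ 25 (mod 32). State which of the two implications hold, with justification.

The forward direction fails; the converse holds.

Converse. The residues r modulo 32 with r³ ≡ 25 (mod 32) are exactly {9}, and each is ≡ 9 (mod 16).

Forward direction. This fails: take n = 25. Then 25 ≡ 9 (mod 16), but 25³ = 15625 ≡ 9 (mod 32), not 25.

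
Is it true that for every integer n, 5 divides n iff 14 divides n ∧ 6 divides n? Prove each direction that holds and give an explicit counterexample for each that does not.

(⇒) This fails: take n = 5. Certainly 5 ∣ 5, but 14 ∤ 5.

(⇐) This fails: take n = 42. Both 14 ∣ 42 and 6 ∣ 42, yet 42 is not a multiple of 5 (since 42 = 8·5 + 2), so 5 ∤ 42.

Neither implication holds.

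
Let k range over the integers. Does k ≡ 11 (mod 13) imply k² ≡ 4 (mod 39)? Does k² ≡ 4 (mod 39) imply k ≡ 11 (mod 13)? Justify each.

Both directions fail.

(⟹) This fails: take k = 24. Then 24 ≡ 11 (mod 13), but 24² = 576 ≡ 30 (mod 39), not 4.

(⟸) This fails: take k = 2. Then 2² = 4 ≡ 4 (mod 39), yet 2 ≡ 2 (mod 13), not 11.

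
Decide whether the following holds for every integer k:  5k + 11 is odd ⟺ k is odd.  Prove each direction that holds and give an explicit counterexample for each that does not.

(→) This fails: k = 0 gives 5k + 11 = 11, which is odd, but 0 is even, not odd.

(←) This also fails: k = 7 is odd, but 5k + 11 = 46 is even, not odd.

Neither implication holds.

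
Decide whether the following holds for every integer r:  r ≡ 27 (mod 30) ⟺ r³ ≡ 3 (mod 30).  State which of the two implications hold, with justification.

Forward direction. Suppose r ≡ 27 (mod 30). Write r = 30j + 27. Then (30j + 27)³ = 27000j³ + 72900j² + 65610j + 19683 = 30(900j³ + 2430j² + 2187j + 656) + 3, so r³ ≡ 3 (mod 30).

Converse. Suppose r³ ≡ 3 (mod 30). The only residue r in {0, …, 29} with r³ ≡ 3 (mod 30) is r = 27, so r ≡ 27 (mod 30).

The biconditional holds.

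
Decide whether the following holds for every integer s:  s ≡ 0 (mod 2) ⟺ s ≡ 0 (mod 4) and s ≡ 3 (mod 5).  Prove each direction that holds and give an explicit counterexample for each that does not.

Not equivalent: only (⇐) holds.

(→) This fails: s = 0 gives 0 ≡ 0 (mod 2) but 0 ≡ 0 (mod 5), so the conjunction on the right does not hold.

(←) Conversely, if s ≡ 0 (mod 4) and s ≡ 3 (mod 5), then by the Chinese remainder theorem s ≡ 8 (mod 20). Since 8 ≡ 0 (mod 2) and 2 ∣ 20, we get s ≡ 0 (mod 2).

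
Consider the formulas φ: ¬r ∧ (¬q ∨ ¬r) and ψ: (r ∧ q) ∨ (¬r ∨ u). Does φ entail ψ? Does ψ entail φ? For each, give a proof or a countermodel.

Not equivalent: only (⇒) holds.

[⇐] This fails. Under q = T, r = T, u = F, the left side is false but the right side is true.

[⇒] Assume the antecedent. If q is true, (r ∧ q) ∨ (¬r ∨ u) reduces to true regardless of the other variables. If q is false, the antecedent forces (q = F, r = F, u = F) or (q = F, r = F, u = T), and (r ∧ q) ∨ (¬r ∨ u) holds there. Either way (r ∧ q) ∨ (¬r ∨ u) holds.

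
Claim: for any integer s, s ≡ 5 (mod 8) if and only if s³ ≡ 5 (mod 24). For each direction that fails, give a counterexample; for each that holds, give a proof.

(⇒) This fails: take s = 13. Then 13 ≡ 5 (mod 8), but 13³ = 2197 ≡ 13 (mod 24), not 5.

(⇐) Conversely, the residues r modulo 24 with r³ ≡ 5 (mod 24) are exactly {5}, and each is ≡ 5 (mod 8).

Not equivalent: only (⇐) holds.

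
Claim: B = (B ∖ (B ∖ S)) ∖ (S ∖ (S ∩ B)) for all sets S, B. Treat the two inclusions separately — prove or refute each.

Only the reverse inclusion holds.

(⊇) Let x ∈ (B ∖ (B ∖ S)) ∖ (S ∖ (S ∩ B)). Then x ∈ S ∩ B, from which x ∈ B.

(⊆) This inclusion fails. Take S = ∅, B = {1}; then 1 ∈ B but 1 ∉ (B ∖ (B ∖ S)) ∖ (S ∖ (S ∩ B)).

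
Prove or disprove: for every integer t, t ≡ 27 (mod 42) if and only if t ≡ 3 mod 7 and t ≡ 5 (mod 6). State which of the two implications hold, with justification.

(→) This fails: t = 27 gives 27 ≡ 27 (mod 42) but 27 ≡ 6 (mod 7), so the conjunction on the right does not hold.

(←) This fails: t = 17 satisfies both congruences on the right (17 ≡ 3 mod 7 and 17 ≡ 5 mod 6) yet 17 ≡ 17 (mod 42), not 27.

Both directions fail.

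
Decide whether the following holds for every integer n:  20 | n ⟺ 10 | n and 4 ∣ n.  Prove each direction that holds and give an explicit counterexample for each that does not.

Forward direction. If 20 ∣ n, write n = 20q. Since 20 = 2·10, n = 10·(2q), so 10 ∣ n; and since 20 = 5·4, n = 4·(5q), so 4 ∣ n.

Converse. Suppose 10 ∣ n and 4 ∣ n. Any common multiple of 10 and 4 is a multiple of their lcm; here lcm(10, 4) = 10·4/gcd(10, 4) = 40/2 = 20, so 20 ∣ n.

Both directions hold.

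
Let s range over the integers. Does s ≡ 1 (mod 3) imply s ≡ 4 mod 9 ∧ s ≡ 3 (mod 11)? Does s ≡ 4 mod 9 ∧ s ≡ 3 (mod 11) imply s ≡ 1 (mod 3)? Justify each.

(⇒) fails; (⇐) holds.

(⇒) This fails: s = 1 gives 1 ≡ 1 (mod 3) but 1 ≡ 1 (mod 9), so the conjunction on the right does not hold.

(⇐) Conversely, if s ≡ 4 (mod 9) and s ≡ 3 (mod 11), then by the Chinese remainder theorem s ≡ 58 (mod 99). Since 58 ≡ 1 (mod 3) and 3 ∣ 99, we get s ≡ 1 (mod 3).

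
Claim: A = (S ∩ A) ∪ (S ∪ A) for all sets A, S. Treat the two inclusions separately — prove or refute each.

(⟹) Let x ∈ A. Then either x ∈ A and x ∉ S; or x ∈ A ∩ S. In each case x ∈ (S ∩ A) ∪ (S ∪ A), so A ⊆ (S ∩ A) ∪ (S ∪ A).

(⟸) This inclusion fails. Take A = ∅, S = {1}; then 1 ∈ (S ∩ A) ∪ (S ∪ A) but 1 ∉ A.

Only the forward inclusion holds.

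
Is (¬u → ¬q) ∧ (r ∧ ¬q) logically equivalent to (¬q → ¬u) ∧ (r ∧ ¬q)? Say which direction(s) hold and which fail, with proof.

[⇒] This fails. Under r = T, u = T, q = F, the left side is true but the right side is false.

[⇐] Assume the antecedent. If r is true, the antecedent forces (r = T, u = F, q = F), and (¬u → ¬q) ∧ (r ∧ ¬q) holds there. If r is false, the antecedent cannot hold. Either way (¬u → ¬q) ∧ (r ∧ ¬q) holds.

Not equivalent: only (⇐) holds.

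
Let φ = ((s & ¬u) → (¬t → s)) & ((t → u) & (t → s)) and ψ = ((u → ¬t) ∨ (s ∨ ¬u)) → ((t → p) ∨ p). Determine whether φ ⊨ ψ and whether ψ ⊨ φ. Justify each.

Neither implication holds.

Forward direction. This fails. Under u = T, p = F, t = T, s = T, the left side is true but the right side is false.

Converse. This fails. Under u = T, p = F, t = T, s = F, the left side is false but the right side is true.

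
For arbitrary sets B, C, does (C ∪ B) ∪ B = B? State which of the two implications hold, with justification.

(⟹) This inclusion fails. Take B = ∅, C = {1}; then 1 ∈ (C ∪ B) ∪ B but 1 ∉ B.

(⟸) Let x ∈ B. Then either x ∈ B and x ∉ C; or x ∈ B ∩ C. In each case x ∈ (C ∪ B) ∪ B, so B ⊆ (C ∪ B) ∪ B.

Only the reverse inclusion holds.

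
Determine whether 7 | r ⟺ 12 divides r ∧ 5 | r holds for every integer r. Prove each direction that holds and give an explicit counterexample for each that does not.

[⇒] This fails: take r = 7. Certainly 7 ∣ 7, but 12 ∤ 7.

[⇐] This fails: take r = 60. Both 12 ∣ 60 and 5 ∣ 60, yet 60 is not a multiple of 7 (since 60 = 8·7 + 4), so 7 ∤ 60.

Neither implication holds.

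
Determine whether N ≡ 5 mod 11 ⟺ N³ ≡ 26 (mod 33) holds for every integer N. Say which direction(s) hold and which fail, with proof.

(⇒) fails; (⇐) holds.

[⇒] This fails: take N = 16. Then 16 ≡ 5 (mod 11), but 16³ = 4096 ≡ 4 (mod 33), not 26.

[⇐] Conversely, the residues r modulo 33 with r³ ≡ 26 (mod 33) are exactly {5}, and each is ≡ 5 (mod 11).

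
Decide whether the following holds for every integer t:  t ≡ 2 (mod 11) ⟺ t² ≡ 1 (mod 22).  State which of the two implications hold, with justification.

(→) This fails: take t = 2. Then 2 ≡ 2 (mod 11), but 2² = 4 ≡ 4 (mod 22), not 1.

(←) This fails: take t = 1. Then 1² = 1 ≡ 1 (mod 22), yet 1 ≡ 1 (mod 11), not 2.

(⇒) fails and (⇐) fails.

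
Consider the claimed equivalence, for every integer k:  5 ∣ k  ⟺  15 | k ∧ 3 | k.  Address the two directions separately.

Only the reverse direction holds.

(⇐) Suppose 15 ∣ k and 3 ∣ k. Any common multiple of 15 and 3 is a multiple of their lcm; here lcm(15, 3) = 15·3/gcd(15, 3) = 45/3 = 15, so 15 ∣ k. Since 5 ∣ 15, it follows that 5 ∣ k.

(⇒) This fails: take k = 5. Certainly 5 ∣ 5, but 15 ∤ 5.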